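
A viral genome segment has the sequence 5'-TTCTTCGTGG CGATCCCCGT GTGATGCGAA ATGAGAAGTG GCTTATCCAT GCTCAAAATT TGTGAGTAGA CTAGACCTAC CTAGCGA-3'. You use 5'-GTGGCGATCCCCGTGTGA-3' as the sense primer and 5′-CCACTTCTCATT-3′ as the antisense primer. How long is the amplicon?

35 bp

Scanning the template, GTGGCGATCCCCGTGTGA occurs at positions 7–24; this primer anneals to the bottom strand there with its 3' end pointing downstream.
Taking the reverse complement of CCACTTCTCATT gives AATGAGAAGTGG, found at positions 30–41 on the template; the primer anneals here to the top strand with its 3' end pointing upstream.
The product runs from position 7 to position 41, so its length is 41 − 7 + 1 = 35 bp.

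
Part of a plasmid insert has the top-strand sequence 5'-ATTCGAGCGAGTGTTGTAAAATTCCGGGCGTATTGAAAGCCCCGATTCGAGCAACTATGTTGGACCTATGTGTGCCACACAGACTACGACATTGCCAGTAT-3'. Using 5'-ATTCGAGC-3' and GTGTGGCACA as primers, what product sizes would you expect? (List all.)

80 bp, 36 bp

The forward primer ATTCGAGC matches the top strand at positions 1–8, 45–52.
The reverse primer's reverse complement is TGTGCCACAC, matching at positions 71–80.
Each forward site pairs with the reverse site to give a product ending at position 80: sizes 80, 36 bp.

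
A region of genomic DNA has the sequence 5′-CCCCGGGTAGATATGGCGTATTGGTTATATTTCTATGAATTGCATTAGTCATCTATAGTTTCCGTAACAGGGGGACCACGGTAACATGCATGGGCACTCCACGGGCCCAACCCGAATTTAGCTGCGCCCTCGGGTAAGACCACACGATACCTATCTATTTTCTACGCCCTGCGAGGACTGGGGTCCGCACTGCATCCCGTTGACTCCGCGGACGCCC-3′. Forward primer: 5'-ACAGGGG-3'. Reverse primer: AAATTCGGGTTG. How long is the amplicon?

The forward primer matches the template at positions 67–73.
Reverse complement of the reverse primer: CAACCCGAATTT. This occurs on the top strand at positions 108–119.
The product runs from position 67 to position 119, so its length is 119 − 67 + 1 = 53 bp.

53 bp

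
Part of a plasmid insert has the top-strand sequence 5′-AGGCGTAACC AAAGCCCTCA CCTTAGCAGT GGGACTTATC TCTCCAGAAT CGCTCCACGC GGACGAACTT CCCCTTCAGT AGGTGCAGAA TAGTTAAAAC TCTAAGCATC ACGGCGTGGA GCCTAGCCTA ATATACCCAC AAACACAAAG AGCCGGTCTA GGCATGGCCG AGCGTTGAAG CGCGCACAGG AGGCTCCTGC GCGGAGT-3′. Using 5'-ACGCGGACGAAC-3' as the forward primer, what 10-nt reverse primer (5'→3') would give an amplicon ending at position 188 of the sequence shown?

5'-TGTGCGCGCT-3'

The forward primer binds at positions 57–68; the product's 3' end on the top strand is position 188.
The reverse primer anneals to the top strand over positions 179–188, i.e. to AGCGCGCACA.
Its sequence written 5'→3' is the reverse complement: TGTGCGCGCT.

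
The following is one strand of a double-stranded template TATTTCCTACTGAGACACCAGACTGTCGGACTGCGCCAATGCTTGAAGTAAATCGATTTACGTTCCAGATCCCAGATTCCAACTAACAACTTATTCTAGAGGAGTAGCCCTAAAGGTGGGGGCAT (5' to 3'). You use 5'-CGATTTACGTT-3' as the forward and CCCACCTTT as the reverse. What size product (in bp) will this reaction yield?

Scanning the template, CGATTTACGTT occurs at positions 54–64; this primer anneals to the bottom strand there with its 3' end pointing downstream.
The reverse primer's reverse complement is AAAGGTGGG, which matches the template at positions 112–120.
Product length = (reverse-primer end) − (forward-primer start) + 1 = 120 − 54 + 1 = 67 bp.

67 bp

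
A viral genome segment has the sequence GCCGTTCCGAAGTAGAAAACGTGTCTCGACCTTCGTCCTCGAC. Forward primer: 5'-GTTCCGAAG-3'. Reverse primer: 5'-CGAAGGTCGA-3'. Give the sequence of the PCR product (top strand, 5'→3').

Forward primer GTTCCGAAG is found on the top strand at positions 4–12.
The reverse primer's reverse complement is TCGACCTTCG, which matches the template at positions 26–35.
The product is the template from position 4 through 35 (32 bp).

5'-GTTCCGAAGTAGAAAACGTGTCTCGACCTTCG-3'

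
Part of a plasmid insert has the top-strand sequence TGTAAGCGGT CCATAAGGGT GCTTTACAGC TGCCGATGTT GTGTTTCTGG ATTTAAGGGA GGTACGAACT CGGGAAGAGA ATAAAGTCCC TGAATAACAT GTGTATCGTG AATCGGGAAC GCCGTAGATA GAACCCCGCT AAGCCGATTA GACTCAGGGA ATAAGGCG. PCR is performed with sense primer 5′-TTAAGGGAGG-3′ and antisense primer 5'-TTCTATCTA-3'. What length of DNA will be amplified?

81 bp

Scanning the template, TTAAGGGAGG occurs at positions 53–62; this primer anneals to the bottom strand there with its 3' end pointing downstream.
Taking the reverse complement of TTCTATCTA gives TAGATAGAA, found at positions 125–133 on the template; the primer anneals here to the top strand with its 3' end pointing upstream.
Amplicon spans positions 53–133: 81 bp.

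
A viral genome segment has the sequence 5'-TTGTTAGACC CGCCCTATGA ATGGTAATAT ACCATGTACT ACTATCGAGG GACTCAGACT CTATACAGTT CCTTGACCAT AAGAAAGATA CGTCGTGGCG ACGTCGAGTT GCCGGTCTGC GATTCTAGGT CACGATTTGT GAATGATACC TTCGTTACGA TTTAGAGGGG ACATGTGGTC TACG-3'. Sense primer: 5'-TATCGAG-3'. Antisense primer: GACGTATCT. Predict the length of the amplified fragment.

The forward primer matches the template at positions 43–49.
Reverse complement of the reverse primer: AGATACGTC. This occurs on the top strand at positions 86–94.
Amplicon spans positions 43–94: 52 bp.

52 bp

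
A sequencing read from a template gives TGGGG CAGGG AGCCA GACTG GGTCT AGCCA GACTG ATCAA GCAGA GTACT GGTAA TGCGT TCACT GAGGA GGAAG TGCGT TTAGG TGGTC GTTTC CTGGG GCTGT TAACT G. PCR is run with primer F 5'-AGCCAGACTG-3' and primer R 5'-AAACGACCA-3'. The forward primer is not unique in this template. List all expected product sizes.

The forward primer AGCCAGACTG matches the top strand at positions 11–20, 26–35.
The reverse primer's reverse complement is TGGTCGTTT, matching at positions 86–94.
Each forward site pairs with the reverse site to give a product ending at position 94: sizes 84, 69 bp.

84 bp, 69 bp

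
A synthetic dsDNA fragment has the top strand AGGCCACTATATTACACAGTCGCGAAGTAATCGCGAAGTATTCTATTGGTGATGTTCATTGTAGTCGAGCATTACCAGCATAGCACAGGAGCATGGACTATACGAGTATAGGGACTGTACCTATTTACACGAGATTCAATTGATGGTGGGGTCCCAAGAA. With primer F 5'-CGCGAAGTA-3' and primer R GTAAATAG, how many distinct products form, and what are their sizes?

Two products: 108 bp, 97 bp

The forward primer CGCGAAGTA matches the top strand at positions 21–29, 32–40.
The reverse primer's reverse complement is CTATTTAC, matching at positions 121–128.
Each forward site pairs with the reverse site to give a product ending at position 128: sizes 108, 97 bp.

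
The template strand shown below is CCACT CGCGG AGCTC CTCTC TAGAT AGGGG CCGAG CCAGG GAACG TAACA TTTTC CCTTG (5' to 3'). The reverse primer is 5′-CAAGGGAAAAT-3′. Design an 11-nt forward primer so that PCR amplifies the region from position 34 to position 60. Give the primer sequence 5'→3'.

The reverse primer's reverse complement ATTTTCCCTTG matches the template at positions 50–60; the product starts at position 34.
The forward primer is identical to the top strand over positions 34–44: AGCCAGGGAAC.

5'-AGCCAGGGAAC-3'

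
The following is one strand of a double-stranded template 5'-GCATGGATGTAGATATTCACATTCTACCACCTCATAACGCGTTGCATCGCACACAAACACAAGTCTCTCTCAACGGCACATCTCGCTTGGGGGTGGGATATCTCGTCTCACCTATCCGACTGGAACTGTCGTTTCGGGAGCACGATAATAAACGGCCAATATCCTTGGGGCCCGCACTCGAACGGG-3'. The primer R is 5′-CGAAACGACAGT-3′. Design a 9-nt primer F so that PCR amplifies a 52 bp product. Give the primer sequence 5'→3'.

The reverse primer's reverse complement ACTGTCGTTTCG matches the template at positions 125–136, so the product ends at position 136.
A 52 bp product then starts at position 136 − 52 + 1 = 85.
The forward primer is identical to the top strand there: GCTTGGGGG.

5'-GCTTGGGGG-3'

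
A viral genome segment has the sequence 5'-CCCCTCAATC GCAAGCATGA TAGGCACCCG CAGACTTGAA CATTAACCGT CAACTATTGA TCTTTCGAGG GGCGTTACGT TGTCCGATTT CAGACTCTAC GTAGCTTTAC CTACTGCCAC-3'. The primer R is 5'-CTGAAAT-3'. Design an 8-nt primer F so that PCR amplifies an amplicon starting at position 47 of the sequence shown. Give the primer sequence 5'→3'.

The reverse primer's reverse complement ATTTCAG matches the template at positions 87–93; the product starts at position 47.
The forward primer is identical to the top strand over positions 47–54: CCGTCAAC.

5'-CCGTCAAC-3'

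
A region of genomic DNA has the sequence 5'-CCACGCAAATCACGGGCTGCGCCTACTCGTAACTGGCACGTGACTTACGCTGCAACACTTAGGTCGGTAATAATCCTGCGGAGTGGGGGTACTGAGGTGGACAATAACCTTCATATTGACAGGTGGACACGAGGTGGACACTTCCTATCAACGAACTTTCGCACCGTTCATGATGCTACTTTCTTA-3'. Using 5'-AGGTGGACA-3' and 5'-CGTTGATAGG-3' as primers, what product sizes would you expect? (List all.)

The forward primer AGGTGGACA matches the top strand at positions 95–103, 121–129, 132–140.
The reverse primer's reverse complement is CCTATCAACG, matching at positions 144–153.
Each forward site pairs with the reverse site to give a product ending at position 153: sizes 59, 33, 22 bp.

59 bp, 33 bp, 22 bp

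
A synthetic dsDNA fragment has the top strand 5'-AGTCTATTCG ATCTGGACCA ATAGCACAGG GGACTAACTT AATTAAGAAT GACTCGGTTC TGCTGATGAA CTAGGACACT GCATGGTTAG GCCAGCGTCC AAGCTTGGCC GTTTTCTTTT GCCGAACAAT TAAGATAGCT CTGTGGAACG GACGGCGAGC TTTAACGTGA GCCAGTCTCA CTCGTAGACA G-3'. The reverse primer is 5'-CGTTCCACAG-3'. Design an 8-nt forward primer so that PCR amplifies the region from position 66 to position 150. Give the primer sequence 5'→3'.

5'-ATGAACTA-3'

The reverse primer's reverse complement CTGTGGAACG matches the template at positions 141–150; the product starts at position 66.
The forward primer is identical to the top strand over positions 66–73: ATGAACTA.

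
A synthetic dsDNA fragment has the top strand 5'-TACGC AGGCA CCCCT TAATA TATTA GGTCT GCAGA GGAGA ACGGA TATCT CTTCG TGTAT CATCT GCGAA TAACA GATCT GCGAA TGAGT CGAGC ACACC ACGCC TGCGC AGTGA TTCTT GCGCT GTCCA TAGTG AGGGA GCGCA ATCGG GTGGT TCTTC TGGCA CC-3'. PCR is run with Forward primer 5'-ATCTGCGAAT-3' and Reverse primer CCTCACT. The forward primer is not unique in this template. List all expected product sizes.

The forward primer ATCTGCGAAT matches the top strand at positions 62–71, 77–86.
The reverse primer's reverse complement is AGTGAGG, matching at positions 132–138.
Each forward site pairs with the reverse site to give a product ending at position 138: sizes 77, 62 bp.

77 bp, 62 bp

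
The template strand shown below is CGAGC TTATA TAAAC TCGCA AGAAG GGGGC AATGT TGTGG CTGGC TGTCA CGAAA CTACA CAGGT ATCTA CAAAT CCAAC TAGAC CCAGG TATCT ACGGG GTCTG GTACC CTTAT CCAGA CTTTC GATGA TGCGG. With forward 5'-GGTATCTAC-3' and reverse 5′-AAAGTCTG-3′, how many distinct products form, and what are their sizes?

Two products: 62 bp, 36 bp

The forward primer GGTATCTAC matches the top strand at positions 63–71, 89–97.
The reverse primer's reverse complement is CAGACTTT, matching at positions 117–124.
Each forward site pairs with the reverse site to give a product ending at position 124: sizes 62, 36 bp.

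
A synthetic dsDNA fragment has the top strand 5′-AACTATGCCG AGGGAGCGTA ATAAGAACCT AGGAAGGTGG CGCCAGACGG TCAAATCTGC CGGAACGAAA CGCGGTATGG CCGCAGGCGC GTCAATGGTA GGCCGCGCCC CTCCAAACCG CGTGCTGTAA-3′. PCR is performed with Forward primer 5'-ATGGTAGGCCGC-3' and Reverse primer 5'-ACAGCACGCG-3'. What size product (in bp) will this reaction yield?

Forward primer ATGGTAGGCCGC is found on the top strand at positions 95–106.
Reverse complement of the reverse primer: CGCGTGCTGT. This occurs on the top strand at positions 119–128.
The product runs from position 95 to position 128, so its length is 128 − 95 + 1 = 34 bp.

34 bp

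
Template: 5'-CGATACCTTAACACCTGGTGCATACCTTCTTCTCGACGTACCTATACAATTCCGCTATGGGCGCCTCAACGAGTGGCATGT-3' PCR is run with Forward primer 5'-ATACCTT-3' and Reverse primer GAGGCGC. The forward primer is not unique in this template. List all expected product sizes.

The forward primer ATACCTT matches the top strand at positions 3–9, 22–28.
The reverse primer's reverse complement is GCGCCTC, matching at positions 61–67.
Each forward site pairs with the reverse site to give a product ending at position 67: sizes 65, 46 bp.

65 bp, 46 bp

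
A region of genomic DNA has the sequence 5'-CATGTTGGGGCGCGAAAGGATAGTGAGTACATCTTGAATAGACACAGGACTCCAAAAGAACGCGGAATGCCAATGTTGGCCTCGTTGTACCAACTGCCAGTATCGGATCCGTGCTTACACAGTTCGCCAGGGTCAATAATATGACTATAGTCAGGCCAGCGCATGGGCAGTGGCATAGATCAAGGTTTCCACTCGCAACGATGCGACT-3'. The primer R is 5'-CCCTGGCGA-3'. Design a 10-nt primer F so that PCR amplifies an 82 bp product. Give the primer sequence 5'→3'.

The reverse primer's reverse complement TCGCCAGGG matches the template at positions 124–132, so the product ends at position 132.
An 82 bp product then starts at position 132 − 82 + 1 = 51.
The forward primer is identical to the top strand there: TCCAAAAGAA.

5'-TCCAAAAGAA-3'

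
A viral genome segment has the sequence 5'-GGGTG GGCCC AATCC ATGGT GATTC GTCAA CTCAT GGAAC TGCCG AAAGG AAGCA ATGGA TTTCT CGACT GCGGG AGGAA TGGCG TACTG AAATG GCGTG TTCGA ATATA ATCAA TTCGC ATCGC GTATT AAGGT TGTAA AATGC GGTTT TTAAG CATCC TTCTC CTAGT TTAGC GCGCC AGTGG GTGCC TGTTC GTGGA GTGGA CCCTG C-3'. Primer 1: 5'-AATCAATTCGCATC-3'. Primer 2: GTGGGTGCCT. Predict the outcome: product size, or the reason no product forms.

No product — both primers anneal to the same strand and extend in the same direction.

Primer 1 (AATCAATTCGCATC) matches the top strand at positions 110–123 (3' end points downstream).
Primer 2 (GTGGGTGCCT) also matches the top strand directly, at positions 182–191 — its reverse complement AGGCACCCAC is not present.
Both primers anneal to the bottom strand with 3' ends pointing the same way, so neither can prime synthesis back toward the other.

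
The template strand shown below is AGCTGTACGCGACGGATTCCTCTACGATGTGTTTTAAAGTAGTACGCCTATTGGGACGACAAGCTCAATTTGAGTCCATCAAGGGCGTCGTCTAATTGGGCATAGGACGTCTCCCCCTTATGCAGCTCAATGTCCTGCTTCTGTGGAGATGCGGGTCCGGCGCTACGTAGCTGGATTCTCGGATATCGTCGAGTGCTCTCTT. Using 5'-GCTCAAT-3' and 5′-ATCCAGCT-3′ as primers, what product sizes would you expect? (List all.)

114 bp, 52 bp

The forward primer GCTCAAT matches the top strand at positions 63–69, 125–131.
The reverse primer's reverse complement is AGCTGGAT, matching at positions 169–176.
Each forward site pairs with the reverse site to give a product ending at position 176: sizes 114, 52 bp.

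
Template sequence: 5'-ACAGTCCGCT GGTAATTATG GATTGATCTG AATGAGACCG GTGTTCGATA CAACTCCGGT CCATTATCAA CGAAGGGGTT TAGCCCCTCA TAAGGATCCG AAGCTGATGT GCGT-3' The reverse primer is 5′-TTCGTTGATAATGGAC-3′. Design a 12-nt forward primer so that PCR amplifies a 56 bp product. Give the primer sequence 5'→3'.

The reverse primer's reverse complement GTCCATTATCAACGAA matches the template at positions 59–74, so the product ends at position 74.
A 56 bp product then starts at position 74 − 56 + 1 = 19.
The forward primer is identical to the top strand there: TGGATTGATCTG.

5'-TGGATTGATCTG-3'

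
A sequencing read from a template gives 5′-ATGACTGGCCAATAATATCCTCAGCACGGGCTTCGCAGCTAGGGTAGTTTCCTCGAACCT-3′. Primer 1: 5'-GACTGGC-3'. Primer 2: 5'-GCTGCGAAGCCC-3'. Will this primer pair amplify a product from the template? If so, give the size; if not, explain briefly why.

Yes — a 37 bp product.

Primer 1 (GACTGGC) matches the top strand at positions 3–9; it acts as a forward primer.
Primer 2's reverse complement is GGGCTTCGCAGC, matching the top strand at positions 28–39; it acts as a reverse primer.
The 3' ends face each other across positions 3–39, giving a 37 bp product.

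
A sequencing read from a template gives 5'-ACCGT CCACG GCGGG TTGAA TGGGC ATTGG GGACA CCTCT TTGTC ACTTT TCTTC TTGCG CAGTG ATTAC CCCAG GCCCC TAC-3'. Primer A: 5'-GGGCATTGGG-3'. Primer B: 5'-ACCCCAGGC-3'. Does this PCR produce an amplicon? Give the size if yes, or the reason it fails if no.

Primer A (GGGCATTGGG) matches the top strand at positions 22–31 (3' end points downstream).
Primer B (ACCCCAGGC) also matches the top strand directly, at positions 69–77 — its reverse complement GCCTGGGGT is not present.
Both primers anneal to the bottom strand with 3' ends pointing the same way, so neither can prime synthesis back toward the other.

No product — both primers anneal to the same strand and extend in the same direction.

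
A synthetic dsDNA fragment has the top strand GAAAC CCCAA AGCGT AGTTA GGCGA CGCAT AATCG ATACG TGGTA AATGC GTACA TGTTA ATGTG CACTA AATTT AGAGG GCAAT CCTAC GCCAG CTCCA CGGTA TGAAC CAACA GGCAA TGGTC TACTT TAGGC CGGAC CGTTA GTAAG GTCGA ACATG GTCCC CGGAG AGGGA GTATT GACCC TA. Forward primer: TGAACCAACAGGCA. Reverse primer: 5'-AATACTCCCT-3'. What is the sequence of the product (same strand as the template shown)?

5'-TGAACCAACAGGCAATGGTCTACTTTAGGCCGGACCGTTAGTAAGGTCGAACATGGTCCCCGGAGAGGGAGTATT-3'

Scanning the template, TGAACCAACAGGCA occurs at positions 106–119; this primer anneals to the bottom strand there with its 3' end pointing downstream.
The reverse primer's reverse complement is AGGGAGTATT, which matches the template at positions 171–180.
The product is the template from position 106 through 180 (75 bp).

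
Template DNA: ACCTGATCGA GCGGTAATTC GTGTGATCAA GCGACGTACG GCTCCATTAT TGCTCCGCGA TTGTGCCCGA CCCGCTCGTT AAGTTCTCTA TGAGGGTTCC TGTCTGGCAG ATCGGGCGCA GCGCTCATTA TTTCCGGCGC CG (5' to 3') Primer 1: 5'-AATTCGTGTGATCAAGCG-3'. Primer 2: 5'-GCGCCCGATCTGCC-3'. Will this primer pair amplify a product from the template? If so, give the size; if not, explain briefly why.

Primer 1 (AATTCGTGTGATCAAGCG) matches the top strand at positions 16–33; it acts as a forward primer.
Primer 2's reverse complement is GGCAGATCGGGCGC, matching the top strand at positions 106–119; it acts as a reverse primer.
The 3' ends face each other across positions 16–119, giving a 104 bp product.

Yes — a 104 bp product.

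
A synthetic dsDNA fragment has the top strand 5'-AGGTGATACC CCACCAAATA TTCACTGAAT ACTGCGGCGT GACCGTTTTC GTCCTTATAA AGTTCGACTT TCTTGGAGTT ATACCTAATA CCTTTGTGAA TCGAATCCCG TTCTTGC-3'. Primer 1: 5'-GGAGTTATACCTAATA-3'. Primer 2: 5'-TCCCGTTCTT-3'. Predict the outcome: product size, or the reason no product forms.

Primer 1 (GGAGTTATACCTAATA) matches the top strand at positions 75–90 (3' end points downstream).
Primer 2 (TCCCGTTCTT) also matches the top strand directly, at positions 106–115 — its reverse complement AAGAACGGGA is not present.
Both primers anneal to the bottom strand with 3' ends pointing the same way, so neither can prime synthesis back toward the other.

No product — both primers anneal to the same strand and extend in the same direction.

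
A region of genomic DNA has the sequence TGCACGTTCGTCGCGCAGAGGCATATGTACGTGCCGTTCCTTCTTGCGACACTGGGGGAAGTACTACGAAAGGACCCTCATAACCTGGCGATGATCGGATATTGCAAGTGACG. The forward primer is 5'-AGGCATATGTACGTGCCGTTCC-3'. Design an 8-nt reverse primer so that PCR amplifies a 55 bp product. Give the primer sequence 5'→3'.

The forward primer binds at positions 19–40, so a 55 bp product ends at position 19 + 55 − 1 = 73.
The reverse primer anneals to the top strand over positions 66–73, i.e. to ACGAAAGG.
Its sequence written 5'→3' is the reverse complement: CCTTTCGT.

5'-CCTTTCGT-3'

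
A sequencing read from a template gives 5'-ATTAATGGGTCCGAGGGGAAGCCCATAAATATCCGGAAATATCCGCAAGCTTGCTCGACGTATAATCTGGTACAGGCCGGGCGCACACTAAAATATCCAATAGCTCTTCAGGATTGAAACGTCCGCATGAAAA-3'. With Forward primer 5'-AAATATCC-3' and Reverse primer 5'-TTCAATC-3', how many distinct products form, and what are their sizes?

The forward primer AAATATCC matches the top strand at positions 27–34, 37–44, 91–98.
The reverse primer's reverse complement is GATTGAA, matching at positions 112–118.
Each forward site pairs with the reverse site to give a product ending at position 118: sizes 92, 82, 28 bp.

Three products: 92 bp, 82 bp, 28 bp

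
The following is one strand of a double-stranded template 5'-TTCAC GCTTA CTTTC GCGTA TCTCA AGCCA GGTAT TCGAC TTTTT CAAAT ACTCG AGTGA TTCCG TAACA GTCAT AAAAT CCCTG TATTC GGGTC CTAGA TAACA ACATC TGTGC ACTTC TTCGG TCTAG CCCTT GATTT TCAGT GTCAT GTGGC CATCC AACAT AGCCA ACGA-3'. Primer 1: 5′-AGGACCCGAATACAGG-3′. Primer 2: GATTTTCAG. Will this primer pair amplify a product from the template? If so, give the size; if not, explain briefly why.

Primer 1 (AGGACCCGAATACAGG) has reverse complement CCTGTATTCGGGTCCT, which matches the top strand at positions 82–97; primer 1 anneals to the top strand there with its 3' end pointing upstream toward position 82.
Primer 2 (GATTTTCAG) matches the top strand directly at positions 136–144; it anneals to the bottom strand with its 3' end pointing downstream toward position 144.
The 3' ends diverge (primer 1 extends toward position 1, primer 2 toward position 174), so the primers never converge on a shared product.

No product — the primers' 3' ends point away from each other.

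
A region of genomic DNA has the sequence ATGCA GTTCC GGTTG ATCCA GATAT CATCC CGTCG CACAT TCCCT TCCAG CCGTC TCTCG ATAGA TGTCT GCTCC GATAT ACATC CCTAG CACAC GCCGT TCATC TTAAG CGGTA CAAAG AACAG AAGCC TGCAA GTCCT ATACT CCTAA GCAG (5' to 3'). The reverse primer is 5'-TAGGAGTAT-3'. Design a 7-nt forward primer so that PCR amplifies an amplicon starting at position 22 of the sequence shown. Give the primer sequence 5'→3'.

The reverse primer's reverse complement ATACTCCTA matches the template at positions 141–149; the product starts at position 22.
The forward primer is identical to the top strand over positions 22–28: ATATCAT.

5'-ATATCAT-3'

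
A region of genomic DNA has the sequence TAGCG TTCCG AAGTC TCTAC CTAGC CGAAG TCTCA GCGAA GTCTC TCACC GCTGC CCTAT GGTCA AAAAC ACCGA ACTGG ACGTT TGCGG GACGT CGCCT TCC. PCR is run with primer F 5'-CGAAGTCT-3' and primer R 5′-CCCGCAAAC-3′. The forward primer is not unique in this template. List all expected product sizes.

83 bp, 66 bp, 55 bp

The forward primer CGAAGTCT matches the top strand at positions 9–16, 26–33, 37–44.
The reverse primer's reverse complement is GTTTGCGGG, matching at positions 83–91.
Each forward site pairs with the reverse site to give a product ending at position 91: sizes 83, 66, 55 bp.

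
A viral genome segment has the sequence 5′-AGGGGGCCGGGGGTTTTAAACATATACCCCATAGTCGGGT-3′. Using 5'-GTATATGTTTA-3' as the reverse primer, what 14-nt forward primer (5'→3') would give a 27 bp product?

The reverse primer's reverse complement TAAACATATAC matches the template at positions 17–27, so the product ends at position 27.
A 27 bp product then starts at position 27 − 27 + 1 = 1.
The forward primer is identical to the top strand there: AGGGGGCCGGGGGT.

5'-AGGGGGCCGGGGGT-3'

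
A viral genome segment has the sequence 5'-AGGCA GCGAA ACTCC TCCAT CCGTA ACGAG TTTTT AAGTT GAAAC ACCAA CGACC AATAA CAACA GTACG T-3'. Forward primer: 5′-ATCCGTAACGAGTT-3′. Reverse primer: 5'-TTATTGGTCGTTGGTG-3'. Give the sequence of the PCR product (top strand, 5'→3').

5'-ATCCGTAACGAGTTTTTAAGTTGAAACACCAACGACCAATAA-3'

The forward primer matches the template at positions 19–32.
Reverse complement of the reverse primer: CACCAACGACCAATAA. This occurs on the top strand at positions 45–60.
The product is the template from position 19 through 60 (42 bp).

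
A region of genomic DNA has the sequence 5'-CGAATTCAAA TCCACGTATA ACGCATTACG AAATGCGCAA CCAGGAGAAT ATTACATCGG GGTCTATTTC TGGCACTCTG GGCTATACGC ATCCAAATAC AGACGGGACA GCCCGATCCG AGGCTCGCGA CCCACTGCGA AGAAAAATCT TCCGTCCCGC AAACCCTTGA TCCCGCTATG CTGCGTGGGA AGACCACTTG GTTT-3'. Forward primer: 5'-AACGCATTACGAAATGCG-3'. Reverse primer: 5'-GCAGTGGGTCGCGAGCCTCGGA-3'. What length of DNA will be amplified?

119 bp

Scanning the template, AACGCATTACGAAATGCG occurs at positions 20–37; this primer anneals to the bottom strand there with its 3' end pointing downstream.
The reverse primer's reverse complement is TCCGAGGCTCGCGACCCACTGC, which matches the template at positions 117–138.
Amplicon spans positions 20–138: 119 bp.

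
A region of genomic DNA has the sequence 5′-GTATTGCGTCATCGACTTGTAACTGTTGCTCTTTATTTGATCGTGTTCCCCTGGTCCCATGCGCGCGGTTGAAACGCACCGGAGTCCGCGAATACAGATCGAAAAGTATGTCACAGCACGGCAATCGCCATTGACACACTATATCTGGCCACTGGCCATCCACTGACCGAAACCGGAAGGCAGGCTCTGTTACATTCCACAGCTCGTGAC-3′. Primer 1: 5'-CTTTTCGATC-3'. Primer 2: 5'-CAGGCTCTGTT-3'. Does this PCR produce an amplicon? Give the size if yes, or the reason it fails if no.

Primer 1 (CTTTTCGATC) has reverse complement GATCGAAAAG, which matches the top strand at positions 97–106; primer 1 anneals to the top strand there with its 3' end pointing upstream toward position 97.
Primer 2 (CAGGCTCTGTT) matches the top strand directly at positions 181–191; it anneals to the bottom strand with its 3' end pointing downstream toward position 191.
The 3' ends diverge (primer 1 extends toward position 1, primer 2 toward position 210), so the primers never converge on a shared product.

No product — the primers' 3' ends point away from each other.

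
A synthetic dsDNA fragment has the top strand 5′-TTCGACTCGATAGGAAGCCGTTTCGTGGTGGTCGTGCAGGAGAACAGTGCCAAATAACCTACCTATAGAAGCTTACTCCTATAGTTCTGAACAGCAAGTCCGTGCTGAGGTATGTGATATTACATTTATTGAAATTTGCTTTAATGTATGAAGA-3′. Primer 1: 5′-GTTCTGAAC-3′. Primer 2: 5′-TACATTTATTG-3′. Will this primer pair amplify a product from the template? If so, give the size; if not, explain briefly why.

No product — both primers anneal to the same strand and extend in the same direction.

Primer 1 (GTTCTGAAC) matches the top strand at positions 84–92 (3' end points downstream).
Primer 2 (TACATTTATTG) also matches the top strand directly, at positions 121–131 — its reverse complement CAATAAATGTA is not present.
Both primers anneal to the bottom strand with 3' ends pointing the same way, so neither can prime synthesis back toward the other.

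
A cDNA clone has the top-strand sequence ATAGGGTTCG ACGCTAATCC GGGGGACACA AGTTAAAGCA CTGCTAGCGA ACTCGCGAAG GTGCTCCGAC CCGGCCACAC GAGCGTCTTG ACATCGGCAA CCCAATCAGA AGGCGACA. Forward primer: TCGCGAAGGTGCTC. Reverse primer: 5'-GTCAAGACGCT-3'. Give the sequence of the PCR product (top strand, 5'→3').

The forward primer matches the template at positions 53–66.
Taking the reverse complement of GTCAAGACGCT gives AGCGTCTTGAC, found at positions 82–92 on the template; the primer anneals here to the top strand with its 3' end pointing upstream.
The product is the template from position 53 through 92 (40 bp).

5'-TCGCGAAGGTGCTCCGACCCGGCCACACGAGCGTCTTGAC-3'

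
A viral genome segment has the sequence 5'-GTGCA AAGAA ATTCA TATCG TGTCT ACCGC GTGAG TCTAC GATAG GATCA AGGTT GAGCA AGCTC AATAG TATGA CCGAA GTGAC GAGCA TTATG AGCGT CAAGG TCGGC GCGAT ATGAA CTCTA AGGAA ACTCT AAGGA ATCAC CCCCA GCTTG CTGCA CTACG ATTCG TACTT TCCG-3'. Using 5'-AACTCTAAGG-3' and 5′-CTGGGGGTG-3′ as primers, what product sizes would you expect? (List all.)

The forward primer AACTCTAAGG matches the top strand at positions 119–128, 130–139.
The reverse primer's reverse complement is CACCCCCAG, matching at positions 143–151.
Each forward site pairs with the reverse site to give a product ending at position 151: sizes 33, 22 bp.

33 bp, 22 bp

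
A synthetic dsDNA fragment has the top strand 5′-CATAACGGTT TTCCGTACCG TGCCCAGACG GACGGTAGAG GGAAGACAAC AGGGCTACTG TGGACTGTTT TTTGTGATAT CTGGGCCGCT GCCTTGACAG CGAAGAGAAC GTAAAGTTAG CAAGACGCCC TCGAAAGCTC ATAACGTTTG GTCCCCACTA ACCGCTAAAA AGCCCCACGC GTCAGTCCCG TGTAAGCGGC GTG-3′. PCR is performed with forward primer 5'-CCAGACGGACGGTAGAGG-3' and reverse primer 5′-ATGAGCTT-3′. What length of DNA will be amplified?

The forward primer matches the template at positions 24–41.
Reverse complement of the reverse primer: AAGCTCAT. This occurs on the top strand at positions 135–142.
Amplicon spans positions 24–142: 119 bp.

119 bp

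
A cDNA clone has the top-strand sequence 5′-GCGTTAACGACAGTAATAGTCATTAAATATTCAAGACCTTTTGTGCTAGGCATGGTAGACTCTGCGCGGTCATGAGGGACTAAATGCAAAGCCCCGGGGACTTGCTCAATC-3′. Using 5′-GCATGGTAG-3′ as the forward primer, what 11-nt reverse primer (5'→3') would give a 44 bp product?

The forward primer binds at positions 50–58, so a 44 bp product ends at position 50 + 44 − 1 = 93.
The reverse primer anneals to the top strand over positions 83–93, i.e. to AATGCAAAGCC.
Its sequence written 5'→3' is the reverse complement: GGCTTTGCATT.

5'-GGCTTTGCATT-3'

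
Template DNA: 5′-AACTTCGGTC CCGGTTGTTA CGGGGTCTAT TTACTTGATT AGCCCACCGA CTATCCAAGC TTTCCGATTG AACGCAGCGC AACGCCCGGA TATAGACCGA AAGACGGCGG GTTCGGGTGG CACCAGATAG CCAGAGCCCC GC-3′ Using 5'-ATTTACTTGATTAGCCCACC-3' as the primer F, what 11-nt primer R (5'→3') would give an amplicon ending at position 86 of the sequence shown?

5'-GGCGTTGCGCT-3'

The forward primer binds at positions 29–48; the product's 3' end on the top strand is position 86.
The reverse primer anneals to the top strand over positions 76–86, i.e. to AGCGCAACGCC.
Its sequence written 5'→3' is the reverse complement: GGCGTTGCGCT.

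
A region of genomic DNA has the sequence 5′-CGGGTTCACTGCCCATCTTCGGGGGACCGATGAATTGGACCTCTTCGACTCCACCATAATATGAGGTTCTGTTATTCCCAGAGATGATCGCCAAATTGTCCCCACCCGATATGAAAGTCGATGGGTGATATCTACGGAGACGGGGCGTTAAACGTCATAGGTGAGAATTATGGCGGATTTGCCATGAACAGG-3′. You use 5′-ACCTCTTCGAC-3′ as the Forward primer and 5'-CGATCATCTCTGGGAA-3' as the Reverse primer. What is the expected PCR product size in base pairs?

Scanning the template, ACCTCTTCGAC occurs at positions 39–49; this primer anneals to the bottom strand there with its 3' end pointing downstream.
Reverse complement of the reverse primer: TTCCCAGAGATGATCG. This occurs on the top strand at positions 75–90.
Amplicon spans positions 39–90: 52 bp.

52 bp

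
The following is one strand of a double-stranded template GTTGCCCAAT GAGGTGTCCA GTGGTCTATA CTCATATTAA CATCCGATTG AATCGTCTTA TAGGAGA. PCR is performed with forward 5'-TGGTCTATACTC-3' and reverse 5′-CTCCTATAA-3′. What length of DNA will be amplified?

45 bp

Forward primer TGGTCTATACTC is found on the top strand at positions 22–33.
The reverse primer's reverse complement is TTATAGGAG, which matches the template at positions 58–66.
The product runs from position 22 to position 66, so its length is 66 − 22 + 1 = 45 bp.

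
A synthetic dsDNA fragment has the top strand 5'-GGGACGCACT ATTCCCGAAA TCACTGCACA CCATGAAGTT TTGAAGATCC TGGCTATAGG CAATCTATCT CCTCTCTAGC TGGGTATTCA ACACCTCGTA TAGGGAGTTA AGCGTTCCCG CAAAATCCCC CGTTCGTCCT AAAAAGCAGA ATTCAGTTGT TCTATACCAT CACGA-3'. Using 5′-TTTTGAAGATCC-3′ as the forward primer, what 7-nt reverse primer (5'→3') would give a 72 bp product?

The forward primer binds at positions 39–50, so a 72 bp product ends at position 39 + 72 − 1 = 110.
The reverse primer anneals to the top strand over positions 104–110, i.e. to GGAGTTA.
Its sequence written 5'→3' is the reverse complement: TAACTCC.

5'-TAACTCC-3'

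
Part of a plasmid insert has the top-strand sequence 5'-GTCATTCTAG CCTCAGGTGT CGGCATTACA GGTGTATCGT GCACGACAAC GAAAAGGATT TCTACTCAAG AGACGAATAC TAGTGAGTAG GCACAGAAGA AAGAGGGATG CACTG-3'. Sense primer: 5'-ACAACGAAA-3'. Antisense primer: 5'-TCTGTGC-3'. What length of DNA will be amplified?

52 bp

The forward primer matches the template at positions 46–54.
Reverse complement of the reverse primer: GCACAGA. This occurs on the top strand at positions 91–97.
Amplicon spans positions 46–97: 52 bp.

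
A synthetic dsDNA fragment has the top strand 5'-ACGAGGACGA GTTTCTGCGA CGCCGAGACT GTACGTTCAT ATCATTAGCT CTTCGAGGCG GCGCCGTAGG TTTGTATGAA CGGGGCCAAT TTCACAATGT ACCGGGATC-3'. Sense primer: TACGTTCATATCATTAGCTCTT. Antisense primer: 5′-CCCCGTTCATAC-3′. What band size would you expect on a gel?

54 bp

Scanning the template, TACGTTCATATCATTAGCTCTT occurs at positions 32–53; this primer anneals to the bottom strand there with its 3' end pointing downstream.
Taking the reverse complement of CCCCGTTCATAC gives GTATGAACGGGG, found at positions 74–85 on the template; the primer anneals here to the top strand with its 3' end pointing upstream.
The product runs from position 32 to position 85, so its length is 85 − 32 + 1 = 54 bp.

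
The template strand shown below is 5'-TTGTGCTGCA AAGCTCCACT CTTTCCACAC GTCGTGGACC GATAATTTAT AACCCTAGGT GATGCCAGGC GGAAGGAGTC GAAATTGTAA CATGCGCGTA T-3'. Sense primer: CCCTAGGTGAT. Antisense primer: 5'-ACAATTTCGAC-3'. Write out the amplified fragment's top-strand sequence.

5'-CCCTAGGTGATGCCAGGCGGAAGGAGTCGAAATTGT-3'

The forward primer matches the template at positions 53–63.
Reverse complement of the reverse primer: GTCGAAATTGT. This occurs on the top strand at positions 78–88.
The product is the template from position 53 through 88 (36 bp).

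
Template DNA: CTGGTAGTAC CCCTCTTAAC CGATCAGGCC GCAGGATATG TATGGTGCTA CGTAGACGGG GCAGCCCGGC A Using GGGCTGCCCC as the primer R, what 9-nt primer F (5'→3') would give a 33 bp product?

5'-GATATGTAT-3'

The reverse primer's reverse complement GGGGCAGCCC matches the template at positions 58–67, so the product ends at position 67.
A 33 bp product then starts at position 67 − 33 + 1 = 35.
The forward primer is identical to the top strand there: GATATGTAT.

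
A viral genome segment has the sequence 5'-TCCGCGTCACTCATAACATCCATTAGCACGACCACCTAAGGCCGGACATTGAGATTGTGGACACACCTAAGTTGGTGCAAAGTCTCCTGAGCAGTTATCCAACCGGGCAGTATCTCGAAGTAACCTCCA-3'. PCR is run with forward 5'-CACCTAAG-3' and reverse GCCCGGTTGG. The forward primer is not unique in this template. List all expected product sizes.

The forward primer CACCTAAG matches the top strand at positions 33–40, 64–71.
The reverse primer's reverse complement is CCAACCGGGC, matching at positions 99–108.
Each forward site pairs with the reverse site to give a product ending at position 108: sizes 76, 45 bp.

76 bp, 45 bp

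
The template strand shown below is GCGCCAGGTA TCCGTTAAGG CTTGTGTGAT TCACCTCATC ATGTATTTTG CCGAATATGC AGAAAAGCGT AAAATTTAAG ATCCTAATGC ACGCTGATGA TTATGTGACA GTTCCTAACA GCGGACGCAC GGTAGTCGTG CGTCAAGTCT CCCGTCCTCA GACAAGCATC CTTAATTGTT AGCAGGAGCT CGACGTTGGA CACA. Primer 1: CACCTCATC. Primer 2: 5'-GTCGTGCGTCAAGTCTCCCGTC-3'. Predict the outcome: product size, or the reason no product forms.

No product — both primers anneal to the same strand and extend in the same direction.

Primer 1 (CACCTCATC) matches the top strand at positions 32–40 (3' end points downstream).
Primer 2 (GTCGTGCGTCAAGTCTCCCGTC) also matches the top strand directly, at positions 135–156 — its reverse complement GACGGGAGACTTGACGCACGAC is not present.
Both primers anneal to the bottom strand with 3' ends pointing the same way, so neither can prime synthesis back toward the other.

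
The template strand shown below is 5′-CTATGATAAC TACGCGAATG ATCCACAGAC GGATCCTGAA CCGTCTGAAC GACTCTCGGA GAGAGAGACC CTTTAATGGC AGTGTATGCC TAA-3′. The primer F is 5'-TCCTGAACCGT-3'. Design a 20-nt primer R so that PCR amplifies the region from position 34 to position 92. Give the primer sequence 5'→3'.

5'-TAGGCATACACTGCCATTAA-3'

The product's 3' end on the top strand is position 92.
The reverse primer anneals to the top strand over positions 73–92, i.e. to TTAATGGCAGTGTATGCCTA.
Its sequence written 5'→3' is the reverse complement: TAGGCATACACTGCCATTAA.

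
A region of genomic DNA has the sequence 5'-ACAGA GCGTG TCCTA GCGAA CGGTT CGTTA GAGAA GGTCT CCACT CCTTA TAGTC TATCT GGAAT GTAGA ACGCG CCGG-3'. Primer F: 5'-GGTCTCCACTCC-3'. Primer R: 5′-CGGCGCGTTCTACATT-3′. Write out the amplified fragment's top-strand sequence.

The forward primer matches the template at positions 36–47.
The reverse primer's reverse complement is AATGTAGAACGCGCCG, which matches the template at positions 63–78.
The product is the template from position 36 through 78 (43 bp).

5'-GGTCTCCACTCCTTATAGTCTATCTGGAATGTAGAACGCGCCG-3'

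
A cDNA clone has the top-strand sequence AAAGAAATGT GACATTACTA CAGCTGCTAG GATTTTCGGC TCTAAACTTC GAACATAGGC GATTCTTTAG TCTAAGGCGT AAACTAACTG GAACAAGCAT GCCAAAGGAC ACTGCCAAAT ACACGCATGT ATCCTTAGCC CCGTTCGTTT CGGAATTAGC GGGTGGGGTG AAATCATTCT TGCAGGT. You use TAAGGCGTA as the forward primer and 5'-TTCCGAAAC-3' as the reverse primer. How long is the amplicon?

83 bp

The forward primer matches the template at positions 73–81.
Reverse complement of the reverse primer: GTTTCGGAA. This occurs on the top strand at positions 147–155.
Amplicon spans positions 73–155: 83 bp.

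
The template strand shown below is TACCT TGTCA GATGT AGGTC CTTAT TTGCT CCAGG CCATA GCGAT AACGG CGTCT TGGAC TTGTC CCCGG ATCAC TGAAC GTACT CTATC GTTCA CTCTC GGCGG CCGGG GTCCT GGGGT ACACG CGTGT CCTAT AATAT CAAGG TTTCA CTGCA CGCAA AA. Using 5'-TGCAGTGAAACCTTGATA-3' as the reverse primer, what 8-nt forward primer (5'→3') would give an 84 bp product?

5'-TCACTGAA-3'

The reverse primer's reverse complement TATCAAGGTTTCACTGCA matches the template at positions 138–155, so the product ends at position 155.
An 84 bp product then starts at position 155 − 84 + 1 = 72.
The forward primer is identical to the top strand there: TCACTGAA.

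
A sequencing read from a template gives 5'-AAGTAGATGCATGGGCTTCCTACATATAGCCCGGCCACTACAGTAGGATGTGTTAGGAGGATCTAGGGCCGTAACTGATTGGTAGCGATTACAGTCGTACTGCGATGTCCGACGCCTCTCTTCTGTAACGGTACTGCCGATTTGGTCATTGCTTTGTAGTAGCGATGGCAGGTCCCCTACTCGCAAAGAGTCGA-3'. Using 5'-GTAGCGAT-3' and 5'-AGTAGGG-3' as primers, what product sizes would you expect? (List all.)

100 bp, 23 bp

The forward primer GTAGCGAT matches the top strand at positions 82–89, 159–166.
The reverse primer's reverse complement is CCCTACT, matching at positions 175–181.
Each forward site pairs with the reverse site to give a product ending at position 181: sizes 100, 23 bp.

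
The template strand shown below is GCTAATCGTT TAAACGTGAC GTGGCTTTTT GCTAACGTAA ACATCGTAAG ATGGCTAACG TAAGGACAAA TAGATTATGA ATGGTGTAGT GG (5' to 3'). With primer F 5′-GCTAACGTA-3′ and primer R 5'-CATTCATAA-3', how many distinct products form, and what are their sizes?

The forward primer GCTAACGTA matches the top strand at positions 31–39, 54–62.
The reverse primer's reverse complement is TTATGAATG, matching at positions 75–83.
Each forward site pairs with the reverse site to give a product ending at position 83: sizes 53, 30 bp.

Two products: 53 bp, 30 bp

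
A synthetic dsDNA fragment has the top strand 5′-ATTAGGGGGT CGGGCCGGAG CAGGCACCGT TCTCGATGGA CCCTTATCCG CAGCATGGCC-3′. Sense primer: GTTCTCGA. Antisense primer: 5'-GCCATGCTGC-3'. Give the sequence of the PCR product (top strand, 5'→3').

Scanning the template, GTTCTCGA occurs at positions 29–36; this primer anneals to the bottom strand there with its 3' end pointing downstream.
Taking the reverse complement of GCCATGCTGC gives GCAGCATGGC, found at positions 50–59 on the template; the primer anneals here to the top strand with its 3' end pointing upstream.
The product is the template from position 29 through 59 (31 bp).

5'-GTTCTCGATGGACCCTTATCCGCAGCATGGC-3'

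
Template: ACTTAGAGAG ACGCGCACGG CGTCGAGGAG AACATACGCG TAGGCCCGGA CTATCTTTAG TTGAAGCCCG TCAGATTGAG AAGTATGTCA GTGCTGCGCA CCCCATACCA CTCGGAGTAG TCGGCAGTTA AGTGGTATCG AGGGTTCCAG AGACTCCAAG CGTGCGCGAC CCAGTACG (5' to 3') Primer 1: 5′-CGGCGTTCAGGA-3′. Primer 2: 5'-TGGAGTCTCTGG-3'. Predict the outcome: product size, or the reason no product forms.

No product — primer 1 has no binding site in the template.

Primer 1 (CGGCGTTCAGGA) does not match the top strand, and its reverse complement TCCTGAACGCCG does not match either.
With no annealing site for primer 1, no amplification occurs.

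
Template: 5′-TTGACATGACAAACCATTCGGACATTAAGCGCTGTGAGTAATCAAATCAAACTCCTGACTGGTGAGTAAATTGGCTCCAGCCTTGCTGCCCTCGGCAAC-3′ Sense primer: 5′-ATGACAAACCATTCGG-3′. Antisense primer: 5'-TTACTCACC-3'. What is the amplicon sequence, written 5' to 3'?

Scanning the template, ATGACAAACCATTCGG occurs at positions 6–21; this primer anneals to the bottom strand there with its 3' end pointing downstream.
Reverse complement of the reverse primer: GGTGAGTAA. This occurs on the top strand at positions 61–69.
The product is the template from position 6 through 69 (64 bp).

5'-ATGACAAACCATTCGGACATTAAGCGCTGTGAGTAATCAAATCAAACTCCTGACTGGTGAGTAA-3'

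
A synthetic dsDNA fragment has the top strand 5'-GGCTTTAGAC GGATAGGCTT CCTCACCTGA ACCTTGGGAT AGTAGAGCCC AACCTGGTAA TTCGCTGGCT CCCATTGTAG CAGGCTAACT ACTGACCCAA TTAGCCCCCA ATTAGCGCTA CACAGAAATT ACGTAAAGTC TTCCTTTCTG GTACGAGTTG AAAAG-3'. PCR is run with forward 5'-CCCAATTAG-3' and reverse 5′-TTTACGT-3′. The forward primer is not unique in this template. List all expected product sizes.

42 bp, 31 bp

The forward primer CCCAATTAG matches the top strand at positions 96–104, 107–115.
The reverse primer's reverse complement is ACGTAAA, matching at positions 131–137.
Each forward site pairs with the reverse site to give a product ending at position 137: sizes 42, 31 bp.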